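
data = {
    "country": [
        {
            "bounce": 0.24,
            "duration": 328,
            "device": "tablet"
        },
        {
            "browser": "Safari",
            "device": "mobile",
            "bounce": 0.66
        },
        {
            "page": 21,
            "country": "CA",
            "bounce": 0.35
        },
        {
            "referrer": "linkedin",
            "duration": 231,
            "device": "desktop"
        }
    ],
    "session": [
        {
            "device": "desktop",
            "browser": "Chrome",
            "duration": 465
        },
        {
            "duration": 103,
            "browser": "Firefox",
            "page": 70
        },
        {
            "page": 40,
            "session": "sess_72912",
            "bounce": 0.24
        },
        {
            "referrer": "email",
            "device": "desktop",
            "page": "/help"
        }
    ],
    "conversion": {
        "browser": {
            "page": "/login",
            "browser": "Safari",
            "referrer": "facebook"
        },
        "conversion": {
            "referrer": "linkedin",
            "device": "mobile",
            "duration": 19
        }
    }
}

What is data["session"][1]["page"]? 70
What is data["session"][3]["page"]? "/help"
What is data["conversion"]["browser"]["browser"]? "Safari"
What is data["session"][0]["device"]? "desktop"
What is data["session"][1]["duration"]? 103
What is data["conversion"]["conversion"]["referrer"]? "linkedin"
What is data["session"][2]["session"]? "sess_72912"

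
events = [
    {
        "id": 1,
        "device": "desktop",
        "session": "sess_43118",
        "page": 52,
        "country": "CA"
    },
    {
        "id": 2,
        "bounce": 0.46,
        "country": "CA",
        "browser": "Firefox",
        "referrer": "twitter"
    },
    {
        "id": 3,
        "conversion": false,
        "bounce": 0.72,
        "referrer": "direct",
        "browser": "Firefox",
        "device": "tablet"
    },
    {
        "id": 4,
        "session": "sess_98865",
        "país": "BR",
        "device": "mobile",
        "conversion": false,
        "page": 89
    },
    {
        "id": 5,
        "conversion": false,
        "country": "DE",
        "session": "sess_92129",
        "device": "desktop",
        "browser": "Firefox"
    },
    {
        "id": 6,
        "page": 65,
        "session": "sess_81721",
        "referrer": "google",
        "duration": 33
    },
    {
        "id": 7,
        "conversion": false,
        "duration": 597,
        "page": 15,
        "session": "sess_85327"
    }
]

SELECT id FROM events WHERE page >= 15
[1, 4, 6, 7]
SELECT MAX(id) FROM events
7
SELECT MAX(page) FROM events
89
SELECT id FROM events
[1, 2, 3, 4, 5, 6, 7]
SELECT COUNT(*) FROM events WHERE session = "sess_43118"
1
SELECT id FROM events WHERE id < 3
[1, 2]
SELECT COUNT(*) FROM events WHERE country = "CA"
2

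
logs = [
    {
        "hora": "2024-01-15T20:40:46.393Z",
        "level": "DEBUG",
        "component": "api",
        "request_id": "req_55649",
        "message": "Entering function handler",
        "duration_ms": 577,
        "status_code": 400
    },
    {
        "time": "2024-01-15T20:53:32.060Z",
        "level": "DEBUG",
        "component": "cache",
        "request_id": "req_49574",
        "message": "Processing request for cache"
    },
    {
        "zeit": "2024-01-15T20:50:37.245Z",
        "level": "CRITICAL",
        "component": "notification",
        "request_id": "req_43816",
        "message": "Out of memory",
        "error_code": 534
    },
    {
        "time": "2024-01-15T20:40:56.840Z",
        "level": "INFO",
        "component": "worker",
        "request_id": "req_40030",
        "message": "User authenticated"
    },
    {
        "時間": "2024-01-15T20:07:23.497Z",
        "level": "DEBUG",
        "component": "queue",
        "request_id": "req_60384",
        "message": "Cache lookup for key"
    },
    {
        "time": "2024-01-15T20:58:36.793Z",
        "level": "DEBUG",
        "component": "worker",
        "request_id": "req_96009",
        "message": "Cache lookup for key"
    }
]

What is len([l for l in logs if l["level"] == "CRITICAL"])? 1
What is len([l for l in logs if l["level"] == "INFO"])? 1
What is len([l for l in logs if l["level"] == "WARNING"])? 0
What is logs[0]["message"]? "Entering function handler"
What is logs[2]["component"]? "notification"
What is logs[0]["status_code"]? 400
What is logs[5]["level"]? "DEBUG"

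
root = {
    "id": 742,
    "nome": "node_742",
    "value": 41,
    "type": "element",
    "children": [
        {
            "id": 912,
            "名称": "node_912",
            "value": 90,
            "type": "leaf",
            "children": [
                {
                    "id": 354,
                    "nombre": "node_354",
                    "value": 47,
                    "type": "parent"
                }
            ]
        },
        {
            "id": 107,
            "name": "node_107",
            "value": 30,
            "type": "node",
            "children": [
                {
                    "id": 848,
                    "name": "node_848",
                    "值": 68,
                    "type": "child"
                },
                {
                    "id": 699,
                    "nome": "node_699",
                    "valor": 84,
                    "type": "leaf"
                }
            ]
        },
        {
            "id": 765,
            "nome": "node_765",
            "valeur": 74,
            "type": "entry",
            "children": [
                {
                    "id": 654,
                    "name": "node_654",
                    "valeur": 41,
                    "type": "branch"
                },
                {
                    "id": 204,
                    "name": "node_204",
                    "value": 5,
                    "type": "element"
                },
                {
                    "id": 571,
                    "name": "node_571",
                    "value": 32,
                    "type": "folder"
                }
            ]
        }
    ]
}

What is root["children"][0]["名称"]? "node_912"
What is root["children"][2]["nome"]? "node_765"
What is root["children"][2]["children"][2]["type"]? "folder"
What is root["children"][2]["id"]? 765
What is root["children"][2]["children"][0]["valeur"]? 41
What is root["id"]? 742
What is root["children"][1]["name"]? "node_107"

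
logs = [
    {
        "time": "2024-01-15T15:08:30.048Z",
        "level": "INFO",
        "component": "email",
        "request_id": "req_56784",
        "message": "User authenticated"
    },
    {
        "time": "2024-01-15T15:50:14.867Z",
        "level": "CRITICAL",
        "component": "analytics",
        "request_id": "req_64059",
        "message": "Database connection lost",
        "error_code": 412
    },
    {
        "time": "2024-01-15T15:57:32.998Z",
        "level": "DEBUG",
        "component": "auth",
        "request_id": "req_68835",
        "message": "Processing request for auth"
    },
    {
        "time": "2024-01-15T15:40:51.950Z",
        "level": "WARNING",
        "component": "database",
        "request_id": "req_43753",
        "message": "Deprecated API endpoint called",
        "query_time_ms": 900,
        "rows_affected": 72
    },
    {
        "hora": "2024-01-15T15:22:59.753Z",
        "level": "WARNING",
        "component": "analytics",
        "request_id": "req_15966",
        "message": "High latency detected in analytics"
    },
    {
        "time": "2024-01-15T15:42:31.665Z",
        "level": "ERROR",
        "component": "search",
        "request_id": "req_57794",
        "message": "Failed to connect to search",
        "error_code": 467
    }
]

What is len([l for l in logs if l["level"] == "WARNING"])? 2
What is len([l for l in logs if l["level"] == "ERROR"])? 1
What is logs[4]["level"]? "WARNING"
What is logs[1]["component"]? "analytics"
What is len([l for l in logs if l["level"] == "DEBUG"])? 1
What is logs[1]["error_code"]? 412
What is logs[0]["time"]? "2024-01-15T15:08:30.048Z"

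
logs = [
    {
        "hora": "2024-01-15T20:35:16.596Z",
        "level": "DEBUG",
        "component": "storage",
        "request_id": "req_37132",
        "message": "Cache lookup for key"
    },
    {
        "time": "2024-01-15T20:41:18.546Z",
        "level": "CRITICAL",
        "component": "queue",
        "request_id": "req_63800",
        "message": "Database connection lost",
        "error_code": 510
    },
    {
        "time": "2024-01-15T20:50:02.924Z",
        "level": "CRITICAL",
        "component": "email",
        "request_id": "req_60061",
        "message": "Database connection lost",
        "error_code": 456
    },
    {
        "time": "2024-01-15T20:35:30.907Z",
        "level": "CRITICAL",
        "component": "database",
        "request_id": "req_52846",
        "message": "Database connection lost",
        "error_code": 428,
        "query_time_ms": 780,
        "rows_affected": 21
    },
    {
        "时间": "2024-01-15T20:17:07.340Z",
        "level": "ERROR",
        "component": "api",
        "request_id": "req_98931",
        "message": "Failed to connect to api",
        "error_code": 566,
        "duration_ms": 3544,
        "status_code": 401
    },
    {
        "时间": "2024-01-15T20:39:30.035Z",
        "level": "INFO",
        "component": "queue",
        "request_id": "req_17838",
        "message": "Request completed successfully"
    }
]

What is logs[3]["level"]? "CRITICAL"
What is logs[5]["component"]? "queue"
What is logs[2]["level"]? "CRITICAL"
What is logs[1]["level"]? "CRITICAL"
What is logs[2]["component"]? "email"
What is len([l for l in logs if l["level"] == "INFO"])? 1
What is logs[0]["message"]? "Cache lookup for key"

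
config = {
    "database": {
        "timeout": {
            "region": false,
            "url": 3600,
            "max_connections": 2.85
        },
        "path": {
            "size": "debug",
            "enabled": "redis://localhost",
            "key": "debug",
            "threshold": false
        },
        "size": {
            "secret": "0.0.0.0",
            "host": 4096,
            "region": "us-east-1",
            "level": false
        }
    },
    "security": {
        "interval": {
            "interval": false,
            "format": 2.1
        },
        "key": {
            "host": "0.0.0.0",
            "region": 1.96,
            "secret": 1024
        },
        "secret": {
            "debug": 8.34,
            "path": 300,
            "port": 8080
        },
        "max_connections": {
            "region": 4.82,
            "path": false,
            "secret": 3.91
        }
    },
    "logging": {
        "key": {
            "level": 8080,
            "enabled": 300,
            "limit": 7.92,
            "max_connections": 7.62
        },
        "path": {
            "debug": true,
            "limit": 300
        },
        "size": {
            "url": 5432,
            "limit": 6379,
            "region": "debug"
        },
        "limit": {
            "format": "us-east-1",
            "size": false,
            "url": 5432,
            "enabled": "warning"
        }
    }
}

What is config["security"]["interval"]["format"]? 2.1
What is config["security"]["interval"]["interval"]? False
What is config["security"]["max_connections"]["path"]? False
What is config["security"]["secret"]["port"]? 8080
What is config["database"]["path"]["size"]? "debug"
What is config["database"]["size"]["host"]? 4096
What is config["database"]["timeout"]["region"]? False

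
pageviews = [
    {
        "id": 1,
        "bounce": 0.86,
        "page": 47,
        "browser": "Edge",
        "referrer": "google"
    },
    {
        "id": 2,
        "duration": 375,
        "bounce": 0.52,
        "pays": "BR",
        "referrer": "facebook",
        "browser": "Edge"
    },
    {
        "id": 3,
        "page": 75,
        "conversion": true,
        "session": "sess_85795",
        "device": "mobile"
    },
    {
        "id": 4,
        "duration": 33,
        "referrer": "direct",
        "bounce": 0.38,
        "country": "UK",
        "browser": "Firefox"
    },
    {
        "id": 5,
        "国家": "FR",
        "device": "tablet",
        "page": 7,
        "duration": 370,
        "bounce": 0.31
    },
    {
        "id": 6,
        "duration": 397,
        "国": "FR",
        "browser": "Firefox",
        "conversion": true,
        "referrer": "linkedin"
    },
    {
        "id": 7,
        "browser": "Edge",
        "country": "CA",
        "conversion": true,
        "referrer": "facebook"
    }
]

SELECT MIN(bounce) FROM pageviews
0.31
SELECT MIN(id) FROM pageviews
1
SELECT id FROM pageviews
[1, 2, 3, 4, 5, 6, 7]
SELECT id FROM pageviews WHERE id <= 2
[1, 2]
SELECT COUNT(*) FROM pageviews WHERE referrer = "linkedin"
1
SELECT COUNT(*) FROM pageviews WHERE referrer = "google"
1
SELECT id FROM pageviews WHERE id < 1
[]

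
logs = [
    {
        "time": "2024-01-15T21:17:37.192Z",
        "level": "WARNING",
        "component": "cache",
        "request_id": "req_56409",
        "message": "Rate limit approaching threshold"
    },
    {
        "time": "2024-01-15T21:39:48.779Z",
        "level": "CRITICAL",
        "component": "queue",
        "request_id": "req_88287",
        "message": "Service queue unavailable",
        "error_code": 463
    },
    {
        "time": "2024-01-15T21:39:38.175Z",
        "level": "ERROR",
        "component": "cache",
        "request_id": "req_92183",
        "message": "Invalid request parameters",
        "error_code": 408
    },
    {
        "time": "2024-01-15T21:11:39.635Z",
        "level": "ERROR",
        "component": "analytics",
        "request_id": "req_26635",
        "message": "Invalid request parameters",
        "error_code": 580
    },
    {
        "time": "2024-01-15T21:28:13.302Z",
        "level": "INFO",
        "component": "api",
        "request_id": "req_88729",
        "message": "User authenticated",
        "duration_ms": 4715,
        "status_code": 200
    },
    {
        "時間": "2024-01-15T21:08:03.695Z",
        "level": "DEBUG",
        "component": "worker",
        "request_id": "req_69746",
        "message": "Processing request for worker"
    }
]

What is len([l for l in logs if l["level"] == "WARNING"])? 1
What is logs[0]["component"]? "cache"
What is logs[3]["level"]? "ERROR"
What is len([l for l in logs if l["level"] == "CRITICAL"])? 1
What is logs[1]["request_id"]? "req_88287"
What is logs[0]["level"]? "WARNING"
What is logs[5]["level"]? "DEBUG"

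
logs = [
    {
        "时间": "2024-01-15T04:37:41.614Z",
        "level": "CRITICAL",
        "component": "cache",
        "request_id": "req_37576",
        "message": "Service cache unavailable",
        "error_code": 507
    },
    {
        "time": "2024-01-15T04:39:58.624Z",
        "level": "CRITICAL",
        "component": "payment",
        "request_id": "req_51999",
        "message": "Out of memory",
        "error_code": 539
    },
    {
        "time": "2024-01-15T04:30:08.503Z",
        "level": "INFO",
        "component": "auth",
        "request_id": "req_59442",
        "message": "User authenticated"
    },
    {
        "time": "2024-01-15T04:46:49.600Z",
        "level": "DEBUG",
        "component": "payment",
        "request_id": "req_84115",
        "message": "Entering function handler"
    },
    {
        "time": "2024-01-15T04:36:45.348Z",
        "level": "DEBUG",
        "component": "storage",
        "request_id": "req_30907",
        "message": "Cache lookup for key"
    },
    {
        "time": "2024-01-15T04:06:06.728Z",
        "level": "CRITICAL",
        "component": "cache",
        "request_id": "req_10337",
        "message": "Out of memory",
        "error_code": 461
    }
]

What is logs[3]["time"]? "2024-01-15T04:46:49.600Z"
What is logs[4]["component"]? "storage"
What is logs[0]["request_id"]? "req_37576"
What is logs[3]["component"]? "payment"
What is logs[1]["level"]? "CRITICAL"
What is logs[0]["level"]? "CRITICAL"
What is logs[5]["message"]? "Out of memory"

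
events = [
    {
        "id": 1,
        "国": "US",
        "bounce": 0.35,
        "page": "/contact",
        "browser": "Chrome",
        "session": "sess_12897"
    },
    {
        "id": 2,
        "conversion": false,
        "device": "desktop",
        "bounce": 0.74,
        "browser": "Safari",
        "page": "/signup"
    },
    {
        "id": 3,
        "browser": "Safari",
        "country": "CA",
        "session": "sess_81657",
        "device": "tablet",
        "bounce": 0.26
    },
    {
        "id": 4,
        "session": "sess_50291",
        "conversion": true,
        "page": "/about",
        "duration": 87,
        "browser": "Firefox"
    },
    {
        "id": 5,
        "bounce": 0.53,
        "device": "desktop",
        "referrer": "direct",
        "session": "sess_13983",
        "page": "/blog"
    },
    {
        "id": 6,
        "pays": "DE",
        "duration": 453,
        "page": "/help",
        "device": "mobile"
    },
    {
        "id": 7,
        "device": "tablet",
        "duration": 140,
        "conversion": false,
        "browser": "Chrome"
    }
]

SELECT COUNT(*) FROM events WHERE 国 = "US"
1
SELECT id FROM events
[1, 2, 3, 4, 5, 6, 7]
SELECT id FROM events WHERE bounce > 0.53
[2]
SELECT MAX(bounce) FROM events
0.74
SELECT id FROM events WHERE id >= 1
[1, 2, 3, 4, 5, 6, 7]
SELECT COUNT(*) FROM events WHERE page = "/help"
1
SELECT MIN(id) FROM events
1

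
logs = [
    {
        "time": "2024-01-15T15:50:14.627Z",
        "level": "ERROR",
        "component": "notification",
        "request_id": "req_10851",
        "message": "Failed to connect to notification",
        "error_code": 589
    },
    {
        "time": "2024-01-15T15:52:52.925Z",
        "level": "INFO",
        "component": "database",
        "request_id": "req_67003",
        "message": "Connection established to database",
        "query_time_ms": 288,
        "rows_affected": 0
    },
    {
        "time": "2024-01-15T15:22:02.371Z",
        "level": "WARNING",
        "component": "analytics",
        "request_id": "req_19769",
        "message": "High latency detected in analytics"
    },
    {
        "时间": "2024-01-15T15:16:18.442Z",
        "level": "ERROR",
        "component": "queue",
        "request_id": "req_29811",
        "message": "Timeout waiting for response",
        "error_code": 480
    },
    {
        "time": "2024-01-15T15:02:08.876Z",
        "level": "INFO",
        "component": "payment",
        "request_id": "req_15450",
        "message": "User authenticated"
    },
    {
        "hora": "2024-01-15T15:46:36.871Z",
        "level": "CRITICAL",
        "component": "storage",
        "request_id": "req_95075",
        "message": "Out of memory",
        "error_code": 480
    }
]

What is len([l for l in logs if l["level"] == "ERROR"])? 2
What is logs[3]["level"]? "ERROR"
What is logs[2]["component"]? "analytics"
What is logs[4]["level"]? "INFO"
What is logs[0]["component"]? "notification"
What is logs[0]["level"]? "ERROR"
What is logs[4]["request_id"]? "req_15450"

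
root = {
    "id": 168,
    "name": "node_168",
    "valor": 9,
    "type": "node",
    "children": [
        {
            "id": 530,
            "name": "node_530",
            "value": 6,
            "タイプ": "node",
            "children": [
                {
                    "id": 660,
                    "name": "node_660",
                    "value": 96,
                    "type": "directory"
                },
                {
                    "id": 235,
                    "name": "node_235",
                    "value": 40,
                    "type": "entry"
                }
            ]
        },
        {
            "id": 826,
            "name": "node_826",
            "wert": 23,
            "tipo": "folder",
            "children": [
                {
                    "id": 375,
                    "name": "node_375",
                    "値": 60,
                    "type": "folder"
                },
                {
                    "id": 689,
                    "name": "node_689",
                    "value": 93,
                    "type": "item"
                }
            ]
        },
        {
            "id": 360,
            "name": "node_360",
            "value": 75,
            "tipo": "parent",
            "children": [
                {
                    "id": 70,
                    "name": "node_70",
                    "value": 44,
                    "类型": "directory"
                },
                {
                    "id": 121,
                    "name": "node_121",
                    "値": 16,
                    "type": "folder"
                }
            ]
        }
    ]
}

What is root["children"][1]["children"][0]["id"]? 375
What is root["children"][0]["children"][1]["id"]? 235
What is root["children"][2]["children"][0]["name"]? "node_70"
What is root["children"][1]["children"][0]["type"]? "folder"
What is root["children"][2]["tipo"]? "parent"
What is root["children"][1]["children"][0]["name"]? "node_375"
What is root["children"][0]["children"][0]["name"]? "node_660"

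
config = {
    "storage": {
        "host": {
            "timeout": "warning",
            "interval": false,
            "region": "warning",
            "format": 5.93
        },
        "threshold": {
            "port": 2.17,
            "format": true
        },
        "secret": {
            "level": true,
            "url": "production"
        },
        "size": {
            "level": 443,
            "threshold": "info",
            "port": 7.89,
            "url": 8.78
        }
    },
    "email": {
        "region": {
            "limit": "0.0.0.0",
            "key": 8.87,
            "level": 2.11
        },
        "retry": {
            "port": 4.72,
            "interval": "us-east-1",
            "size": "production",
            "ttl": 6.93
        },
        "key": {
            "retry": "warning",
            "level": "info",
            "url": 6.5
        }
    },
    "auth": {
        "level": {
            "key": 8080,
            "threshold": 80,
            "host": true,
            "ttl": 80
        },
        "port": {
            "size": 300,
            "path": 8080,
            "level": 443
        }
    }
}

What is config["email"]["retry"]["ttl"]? 6.93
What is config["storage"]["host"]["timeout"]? "warning"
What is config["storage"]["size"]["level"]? 443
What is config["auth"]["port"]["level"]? 443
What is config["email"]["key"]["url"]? 6.5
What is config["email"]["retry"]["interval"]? "us-east-1"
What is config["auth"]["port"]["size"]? 300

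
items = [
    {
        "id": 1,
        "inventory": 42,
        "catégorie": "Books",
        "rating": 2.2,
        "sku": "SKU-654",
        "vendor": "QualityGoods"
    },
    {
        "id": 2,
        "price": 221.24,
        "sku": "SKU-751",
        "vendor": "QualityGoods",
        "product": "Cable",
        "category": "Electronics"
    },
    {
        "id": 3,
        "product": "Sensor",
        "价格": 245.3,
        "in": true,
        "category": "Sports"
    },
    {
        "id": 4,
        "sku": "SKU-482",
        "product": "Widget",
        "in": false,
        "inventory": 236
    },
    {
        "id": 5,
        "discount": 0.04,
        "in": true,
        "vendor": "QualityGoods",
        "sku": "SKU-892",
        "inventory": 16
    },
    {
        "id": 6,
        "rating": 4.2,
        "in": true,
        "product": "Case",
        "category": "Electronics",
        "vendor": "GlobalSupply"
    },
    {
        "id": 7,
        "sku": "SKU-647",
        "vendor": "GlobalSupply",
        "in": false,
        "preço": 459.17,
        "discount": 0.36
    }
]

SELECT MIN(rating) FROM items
2.2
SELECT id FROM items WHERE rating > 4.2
[]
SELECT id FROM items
[1, 2, 3, 4, 5, 6, 7]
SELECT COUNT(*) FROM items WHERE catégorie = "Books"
1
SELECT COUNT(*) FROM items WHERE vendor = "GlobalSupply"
2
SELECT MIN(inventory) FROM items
16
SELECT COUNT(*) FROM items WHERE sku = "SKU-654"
1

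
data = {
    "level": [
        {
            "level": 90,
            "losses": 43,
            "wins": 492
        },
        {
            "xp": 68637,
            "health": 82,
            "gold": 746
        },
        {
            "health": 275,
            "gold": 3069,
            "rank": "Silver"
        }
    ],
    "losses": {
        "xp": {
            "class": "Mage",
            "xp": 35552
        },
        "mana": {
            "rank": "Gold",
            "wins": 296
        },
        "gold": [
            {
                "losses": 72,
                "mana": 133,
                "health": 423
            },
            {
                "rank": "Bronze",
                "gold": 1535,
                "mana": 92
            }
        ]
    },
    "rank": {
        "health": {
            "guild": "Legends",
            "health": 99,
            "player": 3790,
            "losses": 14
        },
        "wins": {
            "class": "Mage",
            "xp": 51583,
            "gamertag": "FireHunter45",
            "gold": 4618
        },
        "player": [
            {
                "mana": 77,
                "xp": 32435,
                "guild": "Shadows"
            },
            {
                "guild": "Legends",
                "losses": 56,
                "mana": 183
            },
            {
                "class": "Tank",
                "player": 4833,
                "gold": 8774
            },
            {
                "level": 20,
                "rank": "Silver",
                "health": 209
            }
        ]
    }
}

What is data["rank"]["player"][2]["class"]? "Tank"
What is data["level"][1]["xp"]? 68637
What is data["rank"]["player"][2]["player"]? 4833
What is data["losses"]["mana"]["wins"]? 296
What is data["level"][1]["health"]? 82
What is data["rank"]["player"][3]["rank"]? "Silver"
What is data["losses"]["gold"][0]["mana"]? 133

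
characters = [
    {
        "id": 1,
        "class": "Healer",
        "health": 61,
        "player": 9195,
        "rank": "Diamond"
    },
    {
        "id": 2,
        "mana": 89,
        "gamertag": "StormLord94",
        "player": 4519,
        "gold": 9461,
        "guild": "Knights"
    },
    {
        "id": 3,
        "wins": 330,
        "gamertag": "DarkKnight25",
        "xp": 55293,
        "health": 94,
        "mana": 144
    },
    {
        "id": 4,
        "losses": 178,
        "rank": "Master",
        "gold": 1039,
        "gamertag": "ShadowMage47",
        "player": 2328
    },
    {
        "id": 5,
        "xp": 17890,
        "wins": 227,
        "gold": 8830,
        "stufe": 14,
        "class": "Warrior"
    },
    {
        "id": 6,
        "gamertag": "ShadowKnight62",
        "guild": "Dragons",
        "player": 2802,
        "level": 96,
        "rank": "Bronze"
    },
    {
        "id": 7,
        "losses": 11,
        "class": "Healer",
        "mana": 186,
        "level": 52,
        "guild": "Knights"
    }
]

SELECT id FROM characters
[1, 2, 3, 4, 5, 6, 7]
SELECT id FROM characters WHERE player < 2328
[]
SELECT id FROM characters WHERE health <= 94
[1, 3]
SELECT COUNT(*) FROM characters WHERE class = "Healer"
2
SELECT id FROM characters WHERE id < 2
[1]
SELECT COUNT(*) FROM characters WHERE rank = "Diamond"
1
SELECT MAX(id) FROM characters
7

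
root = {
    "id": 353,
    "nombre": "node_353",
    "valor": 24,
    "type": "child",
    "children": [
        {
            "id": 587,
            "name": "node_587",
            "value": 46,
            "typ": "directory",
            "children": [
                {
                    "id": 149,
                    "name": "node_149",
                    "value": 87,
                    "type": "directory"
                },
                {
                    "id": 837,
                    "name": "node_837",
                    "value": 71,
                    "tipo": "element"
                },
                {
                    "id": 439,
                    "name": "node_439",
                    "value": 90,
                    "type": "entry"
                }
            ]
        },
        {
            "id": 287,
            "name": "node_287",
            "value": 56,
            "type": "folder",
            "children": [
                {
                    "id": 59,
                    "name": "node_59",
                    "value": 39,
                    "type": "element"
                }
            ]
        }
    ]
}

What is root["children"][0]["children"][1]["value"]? 71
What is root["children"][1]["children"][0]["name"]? "node_59"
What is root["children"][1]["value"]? 56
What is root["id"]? 353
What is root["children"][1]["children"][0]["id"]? 59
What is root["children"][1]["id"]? 287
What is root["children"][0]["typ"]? "directory"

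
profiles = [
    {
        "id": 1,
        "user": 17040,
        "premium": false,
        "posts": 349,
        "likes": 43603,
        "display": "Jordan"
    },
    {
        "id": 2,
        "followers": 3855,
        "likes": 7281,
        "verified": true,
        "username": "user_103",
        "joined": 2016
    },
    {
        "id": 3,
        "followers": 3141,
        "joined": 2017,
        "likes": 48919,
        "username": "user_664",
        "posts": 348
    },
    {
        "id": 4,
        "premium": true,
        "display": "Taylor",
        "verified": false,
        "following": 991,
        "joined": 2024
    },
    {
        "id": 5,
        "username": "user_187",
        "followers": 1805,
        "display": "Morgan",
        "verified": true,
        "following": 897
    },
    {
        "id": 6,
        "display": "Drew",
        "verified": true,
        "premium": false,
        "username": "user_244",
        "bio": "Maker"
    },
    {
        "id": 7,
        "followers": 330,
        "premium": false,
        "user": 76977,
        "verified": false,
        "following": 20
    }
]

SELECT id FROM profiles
[1, 2, 3, 4, 5, 6, 7]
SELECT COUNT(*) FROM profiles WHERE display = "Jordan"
1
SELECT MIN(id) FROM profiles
1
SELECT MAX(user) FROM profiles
76977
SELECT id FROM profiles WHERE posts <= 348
[3]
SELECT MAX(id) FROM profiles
7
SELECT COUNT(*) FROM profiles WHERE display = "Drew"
1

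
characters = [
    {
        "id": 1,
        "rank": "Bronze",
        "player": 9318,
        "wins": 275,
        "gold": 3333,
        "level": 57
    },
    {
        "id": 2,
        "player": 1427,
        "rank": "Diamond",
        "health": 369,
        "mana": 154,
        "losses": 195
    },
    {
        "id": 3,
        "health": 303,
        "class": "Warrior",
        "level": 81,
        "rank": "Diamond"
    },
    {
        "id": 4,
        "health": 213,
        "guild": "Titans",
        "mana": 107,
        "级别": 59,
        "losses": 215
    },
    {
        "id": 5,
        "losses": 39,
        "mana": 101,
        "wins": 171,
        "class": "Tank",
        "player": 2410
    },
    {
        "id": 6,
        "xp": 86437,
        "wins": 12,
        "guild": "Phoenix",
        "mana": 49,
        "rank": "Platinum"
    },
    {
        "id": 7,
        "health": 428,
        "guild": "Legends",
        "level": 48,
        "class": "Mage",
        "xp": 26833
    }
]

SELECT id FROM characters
[1, 2, 3, 4, 5, 6, 7]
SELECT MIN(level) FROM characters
48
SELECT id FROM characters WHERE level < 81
[1, 7]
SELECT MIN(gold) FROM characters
3333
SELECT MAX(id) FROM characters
7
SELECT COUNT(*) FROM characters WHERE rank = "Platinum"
1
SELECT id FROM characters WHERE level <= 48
[7]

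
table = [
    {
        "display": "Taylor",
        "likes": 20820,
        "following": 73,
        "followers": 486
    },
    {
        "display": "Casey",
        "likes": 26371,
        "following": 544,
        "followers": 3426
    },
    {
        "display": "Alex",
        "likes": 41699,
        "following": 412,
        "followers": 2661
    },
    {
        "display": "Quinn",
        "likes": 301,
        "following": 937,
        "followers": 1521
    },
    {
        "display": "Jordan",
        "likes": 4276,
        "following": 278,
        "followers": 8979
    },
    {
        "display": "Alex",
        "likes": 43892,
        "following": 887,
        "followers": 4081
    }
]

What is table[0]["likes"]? 20820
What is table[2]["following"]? 412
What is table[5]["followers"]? 4081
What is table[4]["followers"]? 8979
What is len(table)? 6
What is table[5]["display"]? "Alex"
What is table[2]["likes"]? 41699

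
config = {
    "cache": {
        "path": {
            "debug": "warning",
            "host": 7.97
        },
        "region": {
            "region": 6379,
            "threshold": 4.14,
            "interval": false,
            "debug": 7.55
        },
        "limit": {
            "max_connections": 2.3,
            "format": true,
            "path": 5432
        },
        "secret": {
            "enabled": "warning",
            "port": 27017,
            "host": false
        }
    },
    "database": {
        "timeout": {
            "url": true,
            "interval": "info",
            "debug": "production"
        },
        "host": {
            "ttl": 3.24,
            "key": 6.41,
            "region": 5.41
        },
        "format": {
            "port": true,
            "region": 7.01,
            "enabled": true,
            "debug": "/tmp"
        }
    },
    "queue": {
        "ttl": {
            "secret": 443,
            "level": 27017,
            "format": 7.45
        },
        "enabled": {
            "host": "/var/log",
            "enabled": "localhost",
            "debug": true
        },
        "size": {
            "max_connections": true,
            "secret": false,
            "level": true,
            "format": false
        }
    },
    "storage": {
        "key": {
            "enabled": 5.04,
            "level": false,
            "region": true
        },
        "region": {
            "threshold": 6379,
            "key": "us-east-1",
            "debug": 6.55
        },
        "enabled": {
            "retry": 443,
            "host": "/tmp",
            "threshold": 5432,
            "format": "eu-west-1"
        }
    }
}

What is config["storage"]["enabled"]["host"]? "/tmp"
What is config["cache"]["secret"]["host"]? False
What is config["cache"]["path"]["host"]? 7.97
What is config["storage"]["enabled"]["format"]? "eu-west-1"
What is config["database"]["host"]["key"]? 6.41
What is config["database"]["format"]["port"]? True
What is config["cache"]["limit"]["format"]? True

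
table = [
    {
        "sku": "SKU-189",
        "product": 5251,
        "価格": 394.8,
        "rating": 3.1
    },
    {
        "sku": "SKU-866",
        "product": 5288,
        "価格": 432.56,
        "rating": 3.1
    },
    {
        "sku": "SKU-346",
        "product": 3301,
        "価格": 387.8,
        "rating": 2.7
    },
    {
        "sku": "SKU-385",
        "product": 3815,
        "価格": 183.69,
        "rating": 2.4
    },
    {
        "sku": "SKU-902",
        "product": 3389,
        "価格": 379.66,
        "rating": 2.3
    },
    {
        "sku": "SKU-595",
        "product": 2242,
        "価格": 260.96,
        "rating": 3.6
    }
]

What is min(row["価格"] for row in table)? 183.69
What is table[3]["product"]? 3815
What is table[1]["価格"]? 432.56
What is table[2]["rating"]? 2.7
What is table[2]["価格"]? 387.8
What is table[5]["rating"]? 3.6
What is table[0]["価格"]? 394.8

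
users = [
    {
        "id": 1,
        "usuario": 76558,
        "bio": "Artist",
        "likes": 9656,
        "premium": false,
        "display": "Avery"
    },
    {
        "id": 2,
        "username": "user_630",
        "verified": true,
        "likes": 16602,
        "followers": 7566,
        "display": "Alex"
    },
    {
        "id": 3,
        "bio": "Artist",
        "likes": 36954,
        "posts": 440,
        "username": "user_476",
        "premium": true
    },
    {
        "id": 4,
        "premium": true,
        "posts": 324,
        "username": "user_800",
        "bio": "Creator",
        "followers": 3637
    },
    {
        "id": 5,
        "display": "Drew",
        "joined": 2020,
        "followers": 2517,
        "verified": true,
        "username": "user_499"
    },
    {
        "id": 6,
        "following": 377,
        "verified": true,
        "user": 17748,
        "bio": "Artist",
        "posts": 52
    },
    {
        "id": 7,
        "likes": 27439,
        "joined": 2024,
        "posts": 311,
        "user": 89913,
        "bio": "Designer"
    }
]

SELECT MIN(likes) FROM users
9656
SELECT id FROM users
[1, 2, 3, 4, 5, 6, 7]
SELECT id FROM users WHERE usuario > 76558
[]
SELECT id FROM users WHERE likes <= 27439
[1, 2, 7]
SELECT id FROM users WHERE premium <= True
[1, 3, 4]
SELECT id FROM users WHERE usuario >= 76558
[1]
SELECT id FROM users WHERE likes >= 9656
[1, 2, 3, 7]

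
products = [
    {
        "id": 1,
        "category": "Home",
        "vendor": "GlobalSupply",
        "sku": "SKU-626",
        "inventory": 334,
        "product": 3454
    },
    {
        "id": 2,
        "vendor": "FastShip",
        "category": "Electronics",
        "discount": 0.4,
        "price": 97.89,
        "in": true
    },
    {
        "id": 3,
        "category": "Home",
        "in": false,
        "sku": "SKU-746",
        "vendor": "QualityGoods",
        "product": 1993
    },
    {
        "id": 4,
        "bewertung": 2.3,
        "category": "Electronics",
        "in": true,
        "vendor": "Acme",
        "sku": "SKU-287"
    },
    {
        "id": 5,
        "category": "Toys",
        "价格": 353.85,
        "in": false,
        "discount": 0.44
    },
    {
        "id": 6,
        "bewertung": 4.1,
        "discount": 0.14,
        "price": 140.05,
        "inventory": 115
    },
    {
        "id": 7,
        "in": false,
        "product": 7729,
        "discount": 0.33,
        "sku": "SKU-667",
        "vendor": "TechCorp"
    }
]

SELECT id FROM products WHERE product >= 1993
[1, 3, 7]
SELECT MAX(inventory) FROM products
334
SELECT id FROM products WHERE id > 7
[]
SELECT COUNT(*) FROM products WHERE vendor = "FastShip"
1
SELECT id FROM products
[1, 2, 3, 4, 5, 6, 7]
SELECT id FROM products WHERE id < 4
[1, 2, 3]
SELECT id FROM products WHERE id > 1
[2, 3, 4, 5, 6, 7]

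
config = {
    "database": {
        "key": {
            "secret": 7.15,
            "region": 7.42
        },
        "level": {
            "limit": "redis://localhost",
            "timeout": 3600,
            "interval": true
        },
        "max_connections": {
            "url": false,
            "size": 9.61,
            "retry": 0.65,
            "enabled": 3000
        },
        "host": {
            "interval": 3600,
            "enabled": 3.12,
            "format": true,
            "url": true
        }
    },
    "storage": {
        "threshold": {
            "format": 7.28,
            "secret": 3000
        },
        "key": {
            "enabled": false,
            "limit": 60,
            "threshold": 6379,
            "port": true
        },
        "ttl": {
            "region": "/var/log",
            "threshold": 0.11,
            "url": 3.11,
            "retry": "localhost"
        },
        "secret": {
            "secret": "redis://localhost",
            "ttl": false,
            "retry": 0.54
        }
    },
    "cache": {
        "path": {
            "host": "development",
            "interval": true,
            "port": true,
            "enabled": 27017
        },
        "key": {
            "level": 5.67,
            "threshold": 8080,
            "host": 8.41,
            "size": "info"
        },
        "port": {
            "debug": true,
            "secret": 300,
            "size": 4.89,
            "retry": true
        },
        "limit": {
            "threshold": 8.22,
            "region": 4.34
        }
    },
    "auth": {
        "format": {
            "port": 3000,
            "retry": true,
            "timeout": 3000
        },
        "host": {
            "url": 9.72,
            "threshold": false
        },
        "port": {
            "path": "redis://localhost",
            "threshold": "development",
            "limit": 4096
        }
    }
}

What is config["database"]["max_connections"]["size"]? 9.61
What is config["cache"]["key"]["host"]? 8.41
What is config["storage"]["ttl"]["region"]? "/var/log"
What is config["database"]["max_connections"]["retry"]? 0.65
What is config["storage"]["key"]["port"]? True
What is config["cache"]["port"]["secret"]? 300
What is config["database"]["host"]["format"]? True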